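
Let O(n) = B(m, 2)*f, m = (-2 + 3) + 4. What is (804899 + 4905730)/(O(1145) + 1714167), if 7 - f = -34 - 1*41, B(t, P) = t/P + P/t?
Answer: 28553145/8572024 ≈ 3.3310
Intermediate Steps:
m = 5 (m = 1 + 4 = 5)
B(t, P) = P/t + t/P
f = 82 (f = 7 - (-34 - 1*41) = 7 - (-34 - 41) = 7 - 1*(-75) = 7 + 75 = 82)
O(n) = 1189/5 (O(n) = (2/5 + 5/2)*82 = (2*(⅕) + 5*(½))*82 = (⅖ + 5/2)*82 = (29/10)*82 = 1189/5)
(804899 + 4905730)/(O(1145) + 1714167) = (804899 + 4905730)/(1189/5 + 1714167) = 5710629/(8572024/5) = 5710629*(5/8572024) = 28553145/8572024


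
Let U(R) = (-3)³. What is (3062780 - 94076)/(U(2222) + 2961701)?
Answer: 1484352/1480837 ≈ 1.0024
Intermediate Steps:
U(R) = -27
(3062780 - 94076)/(U(2222) + 2961701) = (3062780 - 94076)/(-27 + 2961701) = 2968704/2961674 = 2968704*(1/2961674) = 1484352/1480837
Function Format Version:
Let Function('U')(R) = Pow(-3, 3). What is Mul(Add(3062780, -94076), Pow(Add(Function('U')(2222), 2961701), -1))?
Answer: Rational(1484352, 1480837) ≈ 1.0024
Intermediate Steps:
Function('U')(R) = -27
Mul(Add(3062780, -94076), Pow(Add(Function('U')(2222), 2961701), -1)) = Mul(Add(3062780, -94076), Pow(Add(-27, 2961701), -1)) = Mul(2968704, Pow(2961674, -1)) = Mul(2968704, Rational(1, 2961674)) = Rational(1484352, 1480837)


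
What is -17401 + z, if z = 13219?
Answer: -4182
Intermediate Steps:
-17401 + z = -17401 + 13219 = -4182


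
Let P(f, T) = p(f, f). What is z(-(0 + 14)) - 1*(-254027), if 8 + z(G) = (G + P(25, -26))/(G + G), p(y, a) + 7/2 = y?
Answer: 14225049/56 ≈ 2.5402e+5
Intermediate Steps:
p(y, a) = -7/2 + y
P(f, T) = -7/2 + f
z(G) = -8 + (43/2 + G)/(2*G) (z(G) = -8 + (G + (-7/2 + 25))/(G + G) = -8 + (G + 43/2)/((2*G)) = -8 + (43/2 + G)*(1/(2*G)) = -8 + (43/2 + G)/(2*G))
z(-(0 + 14)) - 1*(-254027) = (43 - (-30)*(0 + 14))/(4*((-(0 + 14)))) - 1*(-254027) = (43 - (-30)*14)/(4*((-1*14))) + 254027 = (¼)*(43 - 30*(-14))/(-14) + 254027 = (¼)*(-1/14)*(43 + 420) + 254027 = (¼)*(-1/14)*463 + 254027 = -463/56 + 254027 = 14225049/56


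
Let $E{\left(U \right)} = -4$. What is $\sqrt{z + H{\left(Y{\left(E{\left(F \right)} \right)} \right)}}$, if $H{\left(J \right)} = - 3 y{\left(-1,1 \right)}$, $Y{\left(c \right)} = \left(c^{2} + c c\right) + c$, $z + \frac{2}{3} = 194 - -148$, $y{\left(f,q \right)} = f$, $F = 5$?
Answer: $\frac{\sqrt{3099}}{3} \approx 18.556$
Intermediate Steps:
$z = \frac{1024}{3}$ ($z = - \frac{2}{3} + \left(194 - -148\right) = - \frac{2}{3} + \left(194 + 148\right) = - \frac{2}{3} + 342 = \frac{1024}{3} \approx 341.33$)
$Y{\left(c \right)} = c + 2 c^{2}$ ($Y{\left(c \right)} = \left(c^{2} + c^{2}\right) + c = 2 c^{2} + c = c + 2 c^{2}$)
$H{\left(J \right)} = 3$ ($H{\left(J \right)} = \left(-3\right) \left(-1\right) = 3$)
$\sqrt{z + H{\left(Y{\left(E{\left(F \right)} \right)} \right)}} = \sqrt{\frac{1024}{3} + 3} = \sqrt{\frac{1033}{3}} = \frac{\sqrt{3099}}{3}$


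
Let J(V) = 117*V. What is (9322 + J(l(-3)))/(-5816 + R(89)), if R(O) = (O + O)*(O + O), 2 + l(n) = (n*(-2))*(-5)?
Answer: 2789/12934 ≈ 0.21563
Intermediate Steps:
l(n) = -2 + 10*n (l(n) = -2 + (n*(-2))*(-5) = -2 - 2*n*(-5) = -2 + 10*n)
R(O) = 4*O² (R(O) = (2*O)*(2*O) = 4*O²)
(9322 + J(l(-3)))/(-5816 + R(89)) = (9322 + 117*(-2 + 10*(-3)))/(-5816 + 4*89²) = (9322 + 117*(-2 - 30))/(-5816 + 4*7921) = (9322 + 117*(-32))/(-5816 + 31684) = (9322 - 3744)/25868 = 5578*(1/25868) = 2789/12934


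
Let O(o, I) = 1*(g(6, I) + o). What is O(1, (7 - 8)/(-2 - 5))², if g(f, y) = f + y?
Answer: 2500/49 ≈ 51.020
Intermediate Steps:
O(o, I) = 6 + I + o (O(o, I) = 1*((6 + I) + o) = 1*(6 + I + o) = 6 + I + o)
O(1, (7 - 8)/(-2 - 5))² = (6 + (7 - 8)/(-2 - 5) + 1)² = (6 - 1/(-7) + 1)² = (6 - 1*(-⅐) + 1)² = (6 + ⅐ + 1)² = (50/7)² = 2500/49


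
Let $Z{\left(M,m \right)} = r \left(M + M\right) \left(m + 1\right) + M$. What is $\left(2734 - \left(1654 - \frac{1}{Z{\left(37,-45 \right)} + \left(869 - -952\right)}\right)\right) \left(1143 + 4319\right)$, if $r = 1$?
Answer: $\frac{4123370309}{699} \approx 5.899 \cdot 10^{6}$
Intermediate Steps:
$Z{\left(M,m \right)} = M + 2 M \left(1 + m\right)$ ($Z{\left(M,m \right)} = 1 \left(M + M\right) \left(m + 1\right) + M = 1 \cdot 2 M \left(1 + m\right) + M = 2 M \left(1 + m\right) + M = M + 2 M \left(1 + m\right)$)
$\left(2734 - \left(1654 - \frac{1}{Z{\left(37,-45 \right)} + \left(869 - -952\right)}\right)\right) \left(1143 + 4319\right) = \left(2734 - \left(1654 - \frac{1}{37 \left(3 + 2 \left(-45\right)\right) + \left(869 - -952\right)}\right)\right) \left(1143 + 4319\right) = \left(2734 - \left(1654 - \frac{1}{37 \left(3 - 90\right) + \left(869 + 952\right)}\right)\right) 5462 = \left(2734 - \left(1654 - \frac{1}{37 \left(-87\right) + 1821}\right)\right) 5462 = \left(2734 - \left(1654 - \frac{1}{-3219 + 1821}\right)\right) 5462 = \left(2734 - \left(1654 - \frac{1}{-1398}\right)\right) 5462 = \left(2734 - \frac{2312293}{1398}\right) 5462 = \frac{1509839}{1398} \cdot 5462 = \frac{4123370309}{699}$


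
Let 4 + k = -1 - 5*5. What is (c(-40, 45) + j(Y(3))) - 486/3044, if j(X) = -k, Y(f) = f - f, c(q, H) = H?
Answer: 113907/1522 ≈ 74.840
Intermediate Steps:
k = -30 (k = -4 + (-1 - 5*5) = -4 + (-1 - 25) = -4 - 26 = -30)
Y(f) = 0
j(X) = 30 (j(X) = -1*(-30) = 30)
(c(-40, 45) + j(Y(3))) - 486/3044 = (45 + 30) - 486/3044 = 75 - 486*1/3044 = 75 - 243/1522 = 113907/1522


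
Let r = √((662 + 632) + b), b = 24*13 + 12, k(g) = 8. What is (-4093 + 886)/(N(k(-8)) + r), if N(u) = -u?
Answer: -4276/259 - 1069*√1618/518 ≈ -99.521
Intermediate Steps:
b = 324 (b = 312 + 12 = 324)
r = √1618 (r = √((662 + 632) + 324) = √(1294 + 324) = √1618 ≈ 40.224)
(-4093 + 886)/(N(k(-8)) + r) = (-4093 + 886)/(-1*8 + √1618) = -3207/(-8 + √1618)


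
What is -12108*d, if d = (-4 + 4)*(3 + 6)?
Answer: 0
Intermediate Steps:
d = 0 (d = 0*9 = 0)
-12108*d = -12108*0 = 0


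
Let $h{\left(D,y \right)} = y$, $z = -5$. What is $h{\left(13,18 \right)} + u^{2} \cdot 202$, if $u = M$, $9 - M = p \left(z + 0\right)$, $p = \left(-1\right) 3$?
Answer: $7290$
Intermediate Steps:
$p = -3$
$M = -6$ ($M = 9 - - 3 \left(-5 + 0\right) = 9 - \left(-3\right) \left(-5\right) = 9 - 15 = -6$)
$u = -6$
$h{\left(13,18 \right)} + u^{2} \cdot 202 = 18 + \left(-6\right)^{2} \cdot 202 = 18 + 36 \cdot 202 = 18 + 7272 = 7290$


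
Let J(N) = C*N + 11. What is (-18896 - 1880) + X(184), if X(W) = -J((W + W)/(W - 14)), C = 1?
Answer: -1767079/85 ≈ -20789.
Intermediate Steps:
J(N) = 11 + N (J(N) = 1*N + 11 = N + 11 = 11 + N)
X(W) = -11 - 2*W/(-14 + W) (X(W) = -(11 + (W + W)/(W - 14)) = -(11 + (2*W)/(-14 + W)) = -(11 + 2*W/(-14 + W)) = -11 - 2*W/(-14 + W))
(-18896 - 1880) + X(184) = (-18896 - 1880) + (154 - 13*184)/(-14 + 184) = -20776 + (154 - 2392)/170 = -20776 + (1/170)*(-2238) = -20776 - 1119/85 = -1767079/85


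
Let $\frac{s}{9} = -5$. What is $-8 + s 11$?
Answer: $-503$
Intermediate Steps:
$s = -45$ ($s = 9 \left(-5\right) = -45$)
$-8 + s 11 = -8 - 495 = -503$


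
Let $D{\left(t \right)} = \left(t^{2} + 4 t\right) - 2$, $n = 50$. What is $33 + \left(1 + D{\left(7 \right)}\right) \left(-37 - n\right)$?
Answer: $-6579$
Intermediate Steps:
$D{\left(t \right)} = -2 + t^{2} + 4 t$
$33 + \left(1 + D{\left(7 \right)}\right) \left(-37 - n\right) = 33 + \left(1 + \left(-2 + 7^{2} + 4 \cdot 7\right)\right) \left(-37 - 50\right) = 33 + \left(1 + \left(-2 + 49 + 28\right)\right) \left(-37 - 50\right) = 33 + \left(1 + 75\right) \left(-87\right) = 33 + 76 \left(-87\right) = 33 - 6612 = -6579$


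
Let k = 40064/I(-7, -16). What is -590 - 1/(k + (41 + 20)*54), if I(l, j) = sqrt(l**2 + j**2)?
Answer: -502756873115/852129442 + 10016*sqrt(305)/426064721 ≈ -590.00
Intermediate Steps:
I(l, j) = sqrt(j**2 + l**2)
k = 40064*sqrt(305)/305 (k = 40064/(sqrt((-16)**2 + (-7)**2)) = 40064/(sqrt(256 + 49)) = 40064/(sqrt(305)) = 40064*(sqrt(305)/305) = 40064*sqrt(305)/305 ≈ 2294.1)
-590 - 1/(k + (41 + 20)*54) = -590 - 1/(40064*sqrt(305)/305 + (41 + 20)*54) = -590 - 1/(40064*sqrt(305)/305 + 61*54) = -590 - 1/(40064*sqrt(305)/305 + 3294) = -590 - 1/(3294 + 40064*sqrt(305)/305)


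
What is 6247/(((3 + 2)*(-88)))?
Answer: -6247/440 ≈ -14.198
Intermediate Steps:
6247/(((3 + 2)*(-88))) = 6247/((5*(-88))) = 6247/(-440) = 6247*(-1/440) = -6247/440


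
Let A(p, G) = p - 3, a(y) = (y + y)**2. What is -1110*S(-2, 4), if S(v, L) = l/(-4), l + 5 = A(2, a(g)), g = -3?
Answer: -1665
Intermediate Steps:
a(y) = 4*y**2 (a(y) = (2*y)**2 = 4*y**2)
A(p, G) = -3 + p
l = -6 (l = -5 + (-3 + 2) = -5 - 1 = -6)
S(v, L) = 3/2 (S(v, L) = -6/(-4) = -6*(-1/4) = 3/2)
-1110*S(-2, 4) = -1110*3/2 = -1665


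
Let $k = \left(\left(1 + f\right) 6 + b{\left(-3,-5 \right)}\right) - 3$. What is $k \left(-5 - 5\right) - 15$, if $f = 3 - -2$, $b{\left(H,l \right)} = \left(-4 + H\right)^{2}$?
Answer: $-835$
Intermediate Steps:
$f = 5$ ($f = 3 + 2 = 5$)
$k = 82$ ($k = \left(\left(1 + 5\right) 6 + \left(-4 - 3\right)^{2}\right) - 3 = \left(6 \cdot 6 + \left(-7\right)^{2}\right) - 3 = \left(36 + 49\right) - 3 = 85 - 3 = 82$)
$k \left(-5 - 5\right) - 15 = 82 \left(-5 - 5\right) - 15 = 82 \left(-10\right) - 15 = -820 - 15 = -835$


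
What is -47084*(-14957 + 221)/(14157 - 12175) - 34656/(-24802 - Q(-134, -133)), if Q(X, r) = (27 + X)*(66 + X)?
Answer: 5564185445616/15894649 ≈ 3.5007e+5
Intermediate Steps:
-47084*(-14957 + 221)/(14157 - 12175) - 34656/(-24802 - Q(-134, -133)) = -47084*(-14957 + 221)/(14157 - 12175) - 34656/(-24802 - (1782 + (-134)² + 93*(-134))) = -47084/(1982/(-14736)) - 34656/(-24802 - (1782 + 17956 - 12462)) = -47084/(1982*(-1/14736)) - 34656/(-24802 - 1*7276) = -47084/(-991/7368) - 34656/(-24802 - 7276) = -47084*(-7368/991) - 34656/(-32078) = 346914912/991 - 34656*(-1/32078) = 346914912/991 + 17328/16039 = 5564185445616/15894649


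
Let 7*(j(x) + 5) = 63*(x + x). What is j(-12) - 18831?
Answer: -19052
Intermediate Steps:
j(x) = -5 + 18*x (j(x) = -5 + (63*(x + x))/7 = -5 + (63*(2*x))/7 = -5 + (126*x)/7 = -5 + 18*x)
j(-12) - 18831 = (-5 + 18*(-12)) - 18831 = (-5 - 216) - 18831 = -221 - 18831 = -19052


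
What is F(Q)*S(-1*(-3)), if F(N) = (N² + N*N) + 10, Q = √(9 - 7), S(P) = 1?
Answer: 14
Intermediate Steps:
Q = √2 ≈ 1.4142
F(N) = 10 + 2*N² (F(N) = (N² + N²) + 10 = 2*N² + 10 = 10 + 2*N²)
F(Q)*S(-1*(-3)) = (10 + 2*(√2)²)*1 = (10 + 2*2)*1 = (10 + 4)*1 = 14*1 = 14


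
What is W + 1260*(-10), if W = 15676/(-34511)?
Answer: -434854276/34511 ≈ -12600.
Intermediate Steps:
W = -15676/34511 (W = 15676*(-1/34511) = -15676/34511 ≈ -0.45423)
W + 1260*(-10) = -15676/34511 + 1260*(-10) = -15676/34511 - 12600 = -434854276/34511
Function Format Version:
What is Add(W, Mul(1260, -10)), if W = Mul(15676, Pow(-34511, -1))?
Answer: Rational(-434854276, 34511) ≈ -12600.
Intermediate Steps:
W = Rational(-15676, 34511) (W = Mul(15676, Rational(-1, 34511)) = Rational(-15676, 34511) ≈ -0.45423)
Add(W, Mul(1260, -10)) = Add(Rational(-15676, 34511), Mul(1260, -10)) = Add(Rational(-15676, 34511), -12600) = Rational(-434854276, 34511)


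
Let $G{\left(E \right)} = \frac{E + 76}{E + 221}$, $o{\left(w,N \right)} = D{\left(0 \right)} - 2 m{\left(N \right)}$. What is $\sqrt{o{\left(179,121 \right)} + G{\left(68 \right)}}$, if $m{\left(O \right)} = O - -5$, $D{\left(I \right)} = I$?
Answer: $\frac{6 i \sqrt{2019}}{17} \approx 15.859 i$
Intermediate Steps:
$m{\left(O \right)} = 5 + O$ ($m{\left(O \right)} = O + 5 = 5 + O$)
$o{\left(w,N \right)} = -10 - 2 N$ ($o{\left(w,N \right)} = 0 - 2 \left(5 + N\right) = 0 - \left(10 + 2 N\right) = -10 - 2 N$)
$G{\left(E \right)} = \frac{76 + E}{221 + E}$
$\sqrt{o{\left(179,121 \right)} + G{\left(68 \right)}} = \sqrt{\left(-10 - 242\right) + \frac{76 + 68}{221 + 68}} = \sqrt{\left(-10 - 242\right) + \frac{1}{289} \cdot 144} = \sqrt{-252 + \frac{1}{289} \cdot 144} = \sqrt{-252 + \frac{144}{289}} = \sqrt{- \frac{72684}{289}} = \frac{6 i \sqrt{2019}}{17}$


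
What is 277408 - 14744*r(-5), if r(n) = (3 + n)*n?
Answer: 129968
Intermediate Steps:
r(n) = n*(3 + n)
277408 - 14744*r(-5) = 277408 - (-73720)*(3 - 5) = 277408 - (-73720)*(-2) = 277408 - 14744*10 = 277408 - 147440 = 129968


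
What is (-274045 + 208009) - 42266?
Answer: -108302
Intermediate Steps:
(-274045 + 208009) - 42266 = -66036 - 42266 = -108302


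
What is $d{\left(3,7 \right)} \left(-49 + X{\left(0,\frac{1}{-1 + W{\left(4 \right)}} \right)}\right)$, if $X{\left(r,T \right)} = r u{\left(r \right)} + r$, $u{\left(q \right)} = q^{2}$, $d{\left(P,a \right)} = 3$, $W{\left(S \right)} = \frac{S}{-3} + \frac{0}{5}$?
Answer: $-147$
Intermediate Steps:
$W{\left(S \right)} = - \frac{S}{3}$ ($W{\left(S \right)} = S \left(- \frac{1}{3}\right) + 0 \cdot \frac{1}{5} = - \frac{S}{3} + 0 = - \frac{S}{3}$)
$X{\left(r,T \right)} = r + r^{3}$ ($X{\left(r,T \right)} = r r^{2} + r = r^{3} + r = r + r^{3}$)
$d{\left(3,7 \right)} \left(-49 + X{\left(0,\frac{1}{-1 + W{\left(4 \right)}} \right)}\right) = 3 \left(-49 + \left(0 + 0^{3}\right)\right) = 3 \left(-49 + \left(0 + 0\right)\right) = 3 \left(-49 + 0\right) = 3 \left(-49\right) = -147$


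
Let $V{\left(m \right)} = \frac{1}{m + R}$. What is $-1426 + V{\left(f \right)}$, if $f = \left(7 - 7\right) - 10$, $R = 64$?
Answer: $- \frac{77003}{54} \approx -1426.0$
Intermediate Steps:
$f = -10$ ($f = 0 - 10 = -10$)
$V{\left(m \right)} = \frac{1}{64 + m}$ ($V{\left(m \right)} = \frac{1}{m + 64} = \frac{1}{64 + m}$)
$-1426 + V{\left(f \right)} = -1426 + \frac{1}{64 - 10} = -1426 + \frac{1}{54} = - \frac{77003}{54}$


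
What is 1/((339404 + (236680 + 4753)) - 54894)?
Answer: 1/525943 ≈ 1.9013e-6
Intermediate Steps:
1/((339404 + (236680 + 4753)) - 54894) = 1/((339404 + 241433) - 54894) = 1/(580837 - 54894) = 1/525943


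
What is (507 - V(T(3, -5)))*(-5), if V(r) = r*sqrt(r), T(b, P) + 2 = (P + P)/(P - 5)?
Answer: -2535 - 5*I ≈ -2535.0 - 5.0*I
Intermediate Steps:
T(b, P) = -2 + 2*P/(-5 + P) (T(b, P) = -2 + (P + P)/(P - 5) = -2 + (2*P)/(-5 + P) = -2 + 2*P/(-5 + P))
V(r) = r**(3/2)
(507 - V(T(3, -5)))*(-5) = (507 - (10/(-5 - 5))**(3/2))*(-5) = (507 - (10/(-10))**(3/2))*(-5) = (507 - (10*(-1/10))**(3/2))*(-5) = (507 - (-1)**(3/2))*(-5) = (507 - (-1)*I)*(-5) = (507 + I)*(-5) = -2535 - 5*I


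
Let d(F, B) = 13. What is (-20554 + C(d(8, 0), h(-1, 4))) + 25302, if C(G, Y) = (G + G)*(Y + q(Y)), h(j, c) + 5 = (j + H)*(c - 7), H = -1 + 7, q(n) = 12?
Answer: 4540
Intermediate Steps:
H = 6
h(j, c) = -5 + (-7 + c)*(6 + j) (h(j, c) = -5 + (j + 6)*(c - 7) = -5 + (6 + j)*(-7 + c) = -5 + (-7 + c)*(6 + j))
C(G, Y) = 2*G*(12 + Y) (C(G, Y) = (G + G)*(Y + 12) = (2*G)*(12 + Y) = 2*G*(12 + Y))
(-20554 + C(d(8, 0), h(-1, 4))) + 25302 = (-20554 + 2*13*(12 + (-47 - 7*(-1) + 6*4 + 4*(-1)))) + 25302 = (-20554 + 2*13*(12 + (-47 + 7 + 24 - 4))) + 25302 = (-20554 + 2*13*(12 - 20)) + 25302 = (-20554 + 2*13*(-8)) + 25302 = (-20554 - 208) + 25302 = -20762 + 25302 = 4540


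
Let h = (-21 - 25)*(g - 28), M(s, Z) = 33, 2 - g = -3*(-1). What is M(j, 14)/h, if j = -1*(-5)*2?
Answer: 33/1334 ≈ 0.024738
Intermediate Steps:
g = -1 (g = 2 - (-3)*(-1) = 2 - 1*3 = 2 - 3 = -1)
j = 10 (j = 5*2 = 10)
h = 1334 (h = (-21 - 25)*(-1 - 28) = -46*(-29) = 1334)
M(j, 14)/h = 33/1334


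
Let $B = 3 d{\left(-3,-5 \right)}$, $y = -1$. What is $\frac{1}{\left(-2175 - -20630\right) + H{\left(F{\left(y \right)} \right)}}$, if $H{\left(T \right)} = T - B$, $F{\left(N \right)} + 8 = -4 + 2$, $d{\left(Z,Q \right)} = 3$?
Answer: $\frac{1}{18436} \approx 5.4242 \cdot 10^{-5}$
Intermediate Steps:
$B = 9$ ($B = 3 \cdot 3 = 9$)
$F{\left(N \right)} = -10$ ($F{\left(N \right)} = -8 + \left(-4 + 2\right) = -8 - 2 = -10$)
$H{\left(T \right)} = -9 + T$ ($H{\left(T \right)} = T - 9 = -9 + T$)
$\frac{1}{\left(-2175 - -20630\right) + H{\left(F{\left(y \right)} \right)}} = \frac{1}{\left(-2175 - -20630\right) - 19} = \frac{1}{\left(-2175 + 20630\right) - 19} = \frac{1}{18455 - 19} = \frac{1}{18436}$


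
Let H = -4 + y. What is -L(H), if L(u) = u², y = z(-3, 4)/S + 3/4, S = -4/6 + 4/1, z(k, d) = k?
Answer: -6889/400 ≈ -17.223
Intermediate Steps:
S = 10/3 (S = -4*⅙ + 4*1 = -⅔ + 4 = 10/3 ≈ 3.3333)
y = -3/20 (y = -3/10/3 + 3/4 = -3*3/10 + 3*(¼) = -9/10 + ¾ = -3/20 ≈ -0.15000)
H = -83/20 (H = -4 - 3/20 = -83/20 ≈ -4.1500)
-L(H) = -(-83/20)² = -1*6889/400 = -6889/400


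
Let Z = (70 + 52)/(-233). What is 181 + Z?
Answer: 42051/233 ≈ 180.48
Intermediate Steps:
Z = -122/233 (Z = 122*(-1/233) = -122/233 ≈ -0.52361)
181 + Z = 181 - 122/233 = 42051/233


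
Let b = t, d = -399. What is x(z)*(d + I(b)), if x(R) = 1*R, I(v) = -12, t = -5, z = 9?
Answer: -3699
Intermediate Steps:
b = -5
x(R) = R
x(z)*(d + I(b)) = 9*(-399 - 12) = 9*(-411) = -3699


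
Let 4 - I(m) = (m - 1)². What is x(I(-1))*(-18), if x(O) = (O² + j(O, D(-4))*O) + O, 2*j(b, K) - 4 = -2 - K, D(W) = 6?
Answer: 0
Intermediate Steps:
I(m) = 4 - (-1 + m)² (I(m) = 4 - (m - 1)² = 4 - (-1 + m)²)
j(b, K) = 1 - K/2 (j(b, K) = 2 + (-2 - K)/2 = 2 + (-1 - K/2) = 1 - K/2)
x(O) = O² - O (x(O) = (O² + (1 - ½*6)*O) + O = (O² + (1 - 3)*O) + O = (O² - 2*O) + O = O² - O)
x(I(-1))*(-18) = ((4 - (-1 - 1)²)*(-1 + (4 - (-1 - 1)²)))*(-18) = ((4 - 1*(-2)²)*(-1 + (4 - 1*(-2)²)))*(-18) = ((4 - 1*4)*(-1 + (4 - 1*4)))*(-18) = ((4 - 4)*(-1 + (4 - 4)))*(-18) = (0*(-1 + 0))*(-18) = (0*(-1))*(-18) = 0*(-18) = 0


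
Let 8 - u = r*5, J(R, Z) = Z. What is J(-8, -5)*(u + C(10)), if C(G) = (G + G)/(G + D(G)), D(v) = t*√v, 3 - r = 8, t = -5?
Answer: -475/3 + 10*√10/3 ≈ -147.79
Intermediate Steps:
r = -5 (r = 3 - 1*8 = 3 - 8 = -5)
D(v) = -5*√v
C(G) = 2*G/(G - 5*√G) (C(G) = (G + G)/(G - 5*√G) = (2*G)/(G - 5*√G) = 2*G/(G - 5*√G))
u = 33 (u = 8 - (-5)*5 = 8 - 1*(-25) = 8 + 25 = 33)
J(-8, -5)*(u + C(10)) = -5*(33 + 2*10/(10 - 5*√10)) = -5*(33 + 20/(10 - 5*√10)) = -165 - 100/(10 - 5*√10)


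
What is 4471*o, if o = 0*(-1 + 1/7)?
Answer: 0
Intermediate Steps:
o = 0 (o = 0*(-1 + 1/7) = 0*(-6/7) = 0)
4471*o = 4471*0 = 0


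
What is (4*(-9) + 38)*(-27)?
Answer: -54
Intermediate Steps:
(4*(-9) + 38)*(-27) = (-36 + 38)*(-27) = 2*(-27) = -54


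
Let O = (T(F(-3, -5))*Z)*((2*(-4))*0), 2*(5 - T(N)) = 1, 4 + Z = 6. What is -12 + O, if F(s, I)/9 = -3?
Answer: -12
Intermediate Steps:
Z = 2 (Z = -4 + 6 = 2)
F(s, I) = -27 (F(s, I) = 9*(-3) = -27)
T(N) = 9/2 (T(N) = 5 - ½*1 = 5 - ½ = 9/2)
O = 0 (O = ((9/2)*2)*((2*(-4))*0) = 9*(-8*0) = 9*0 = 0)
-12 + O = -12 + 0 = -12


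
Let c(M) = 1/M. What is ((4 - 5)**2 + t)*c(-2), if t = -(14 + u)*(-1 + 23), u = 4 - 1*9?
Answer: 197/2 ≈ 98.500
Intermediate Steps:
c(M) = 1/M
u = -5 (u = 4 - 9 = -5)
t = -198 (t = -(14 - 5)*(-1 + 23) = -9*22 = -1*198 = -198)
((4 - 5)**2 + t)*c(-2) = ((4 - 5)**2 - 198)/(-2) = ((-1)**2 - 198)*(-1/2) = (1 - 198)*(-1/2) = -197*(-1/2) = 197/2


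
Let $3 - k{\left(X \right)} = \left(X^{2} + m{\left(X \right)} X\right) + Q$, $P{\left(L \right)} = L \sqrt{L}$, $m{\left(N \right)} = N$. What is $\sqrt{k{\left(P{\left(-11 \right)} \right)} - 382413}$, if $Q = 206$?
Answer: $i \sqrt{379954} \approx 616.4 i$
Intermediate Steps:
$P{\left(L \right)} = L^{\frac{3}{2}}$
$k{\left(X \right)} = -203 - 2 X^{2}$ ($k{\left(X \right)} = 3 - \left(\left(X^{2} + X X\right) + 206\right) = 3 - \left(\left(X^{2} + X^{2}\right) + 206\right) = 3 - \left(2 X^{2} + 206\right) = 3 - \left(206 + 2 X^{2}\right) = -203 - 2 X^{2}$)
$\sqrt{k{\left(P{\left(-11 \right)} \right)} - 382413} = \sqrt{\left(-203 - 2 \left(\left(-11\right)^{\frac{3}{2}}\right)^{2}\right) - 382413} = \sqrt{\left(-203 - 2 \left(- 11 i \sqrt{11}\right)^{2}\right) - 382413} = \sqrt{\left(-203 - -2662\right) - 382413} = \sqrt{\left(-203 + 2662\right) - 382413} = \sqrt{2459 - 382413} = \sqrt{-379954} = i \sqrt{379954}$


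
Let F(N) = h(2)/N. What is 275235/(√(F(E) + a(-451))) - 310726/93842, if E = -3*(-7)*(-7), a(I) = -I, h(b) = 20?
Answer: -155363/46921 + 1926645*√198831/66277 ≈ 12959.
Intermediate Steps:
E = -147 (E = 21*(-7) = -147)
F(N) = 20/N
275235/(√(F(E) + a(-451))) - 310726/93842 = 275235/(√(20/(-147) - 1*(-451))) - 310726/93842 = 275235/(√(20*(-1/147) + 451)) - 310726*1/93842 = 275235/(√(-20/147 + 451)) - 155363/46921 = 275235/(√(66277/147)) - 155363/46921 = 275235/((√198831/21)) - 155363/46921 = 275235*(7*√198831/66277) - 155363/46921 = 1926645*√198831/66277 - 155363/46921 = -155363/46921 + 1926645*√198831/66277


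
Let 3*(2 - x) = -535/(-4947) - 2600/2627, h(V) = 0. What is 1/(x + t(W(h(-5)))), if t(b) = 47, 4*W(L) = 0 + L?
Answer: 38987307/1921834798 ≈ 0.020287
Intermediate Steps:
W(L) = L/4 (W(L) = (0 + L)/4 = L/4)
x = 89431369/38987307 (x = 2 - (-535/(-4947) - 2600/2627)/3 = 2 - (-535*(-1/4947) - 2600*1/2627)/3 = 2 - (535/4947 - 2600/2627)/3 = 2 - ⅓*(-11456755/12995769) = 2 + 11456755/38987307 = 89431369/38987307 ≈ 2.2939)
1/(x + t(W(h(-5)))) = 1/(89431369/38987307 + 47) = 1/(1921834798/38987307) = 38987307/1921834798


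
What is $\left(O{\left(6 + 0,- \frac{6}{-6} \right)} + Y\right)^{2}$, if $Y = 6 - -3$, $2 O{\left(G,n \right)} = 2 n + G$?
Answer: $169$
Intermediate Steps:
$O{\left(G,n \right)} = n + \frac{G}{2}$ ($O{\left(G,n \right)} = \frac{2 n + G}{2} = \frac{G + 2 n}{2} = n + \frac{G}{2}$)
$Y = 9$ ($Y = 6 + 3 = 9$)
$\left(O{\left(6 + 0,- \frac{6}{-6} \right)} + Y\right)^{2} = \left(\left(- \frac{6}{-6} + \frac{6 + 0}{2}\right) + 9\right)^{2} = \left(\left(\left(-6\right) \left(- \frac{1}{6}\right) + \frac{1}{2} \cdot 6\right) + 9\right)^{2} = \left(\left(1 + 3\right) + 9\right)^{2} = \left(4 + 9\right)^{2} = 13^{2} = 169$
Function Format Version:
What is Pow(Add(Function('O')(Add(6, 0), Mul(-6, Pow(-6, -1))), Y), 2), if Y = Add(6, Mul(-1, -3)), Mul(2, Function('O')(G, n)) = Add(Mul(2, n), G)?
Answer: 169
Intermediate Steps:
Function('O')(G, n) = Add(n, Mul(Rational(1, 2), G)) (Function('O')(G, n) = Mul(Rational(1, 2), Add(Mul(2, n), G)) = Mul(Rational(1, 2), Add(G, Mul(2, n))) = Add(n, Mul(Rational(1, 2), G)))
Y = 9 (Y = Add(6, 3) = 9)
Pow(Add(Function('O')(Add(6, 0), Mul(-6, Pow(-6, -1))), Y), 2) = Pow(Add(Add(Mul(-6, Pow(-6, -1)), Mul(Rational(1, 2), Add(6, 0))), 9), 2) = Pow(Add(Add(Mul(-6, Rational(-1, 6)), Mul(Rational(1, 2), 6)), 9), 2) = Pow(Add(Add(1, 3), 9), 2) = Pow(Add(4, 9), 2) = Pow(13, 2) = 169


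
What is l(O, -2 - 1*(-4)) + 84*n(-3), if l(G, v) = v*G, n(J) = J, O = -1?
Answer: -254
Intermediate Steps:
l(G, v) = G*v
l(O, -2 - 1*(-4)) + 84*n(-3) = -(-2 - 1*(-4)) + 84*(-3) = -(-2 + 4) - 252 = -1*2 - 252 = -2 - 252 = -254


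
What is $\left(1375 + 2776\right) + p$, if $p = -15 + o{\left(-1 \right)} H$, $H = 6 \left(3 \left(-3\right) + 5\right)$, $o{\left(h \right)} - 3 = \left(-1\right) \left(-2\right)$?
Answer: $4016$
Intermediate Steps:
$o{\left(h \right)} = 5$ ($o{\left(h \right)} = 3 - -2 = 3 + 2 = 5$)
$H = -24$ ($H = 6 \left(-9 + 5\right) = 6 \left(-4\right) = -24$)
$p = -135$ ($p = -15 + 5 \left(-24\right) = -15 - 120 = -135$)
$\left(1375 + 2776\right) + p = \left(1375 + 2776\right) - 135 = 4151 - 135 = 4016$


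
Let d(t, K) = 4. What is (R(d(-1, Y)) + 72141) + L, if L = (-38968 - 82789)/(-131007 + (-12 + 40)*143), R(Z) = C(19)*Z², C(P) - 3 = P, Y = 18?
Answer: 9206950236/127003 ≈ 72494.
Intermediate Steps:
C(P) = 3 + P
R(Z) = 22*Z² (R(Z) = (3 + 19)*Z² = 22*Z²)
L = 121757/127003 (L = -121757/(-131007 + 28*143) = -121757/(-131007 + 4004) = -121757/(-127003) = -121757*(-1/127003) = 121757/127003 ≈ 0.95869)
(R(d(-1, Y)) + 72141) + L = (22*4² + 72141) + 121757/127003 = (22*16 + 72141) + 121757/127003 = (352 + 72141) + 121757/127003 = 72493 + 121757/127003 = 9206950236/127003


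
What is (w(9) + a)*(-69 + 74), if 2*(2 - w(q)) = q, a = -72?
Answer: -745/2 ≈ -372.50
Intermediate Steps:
w(q) = 2 - q/2
(w(9) + a)*(-69 + 74) = ((2 - ½*9) - 72)*(-69 + 74) = ((2 - 9/2) - 72)*5 = (-5/2 - 72)*5 = -149/2*5 = -745/2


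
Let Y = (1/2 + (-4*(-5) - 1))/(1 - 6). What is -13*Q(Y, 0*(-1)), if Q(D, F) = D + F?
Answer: 507/10 ≈ 50.700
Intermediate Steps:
Y = -39/10 (Y = (1/2 + (20 - 1))/(-5) = (1/2 + 19)*(-1/5) = (39/2)*(-1/5) = -39/10 ≈ -3.9000)
-13*Q(Y, 0*(-1)) = -13*(-39/10 + 0*(-1)) = -13*(-39/10 + 0) = -13*(-39/10) = 507/10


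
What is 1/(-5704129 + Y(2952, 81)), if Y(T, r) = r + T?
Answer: -1/5701096 ≈ -1.7540e-7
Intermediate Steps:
Y(T, r) = T + r
1/(-5704129 + Y(2952, 81)) = 1/(-5704129 + (2952 + 81)) = 1/(-5704129 + 3033) = 1/(-5701096) = -1/5701096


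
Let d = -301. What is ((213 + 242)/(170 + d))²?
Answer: 207025/17161 ≈ 12.064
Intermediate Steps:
((213 + 242)/(170 + d))² = ((213 + 242)/(170 - 301))² = (455/(-131))² = (455*(-1/131))² = (-455/131)² = 207025/17161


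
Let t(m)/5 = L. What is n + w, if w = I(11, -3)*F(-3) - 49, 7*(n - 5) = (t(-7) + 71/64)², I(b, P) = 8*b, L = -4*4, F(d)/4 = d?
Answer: -6046799/28672 ≈ -210.90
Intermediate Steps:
F(d) = 4*d
L = -16
t(m) = -80 (t(m) = 5*(-16) = -80)
n = 25635761/28672 (n = 5 + (-80 + 71/64)²/7 = 5 + (-5049/64)²/7 = 5 + (⅐)*(25492401/4096) = 5 + 25492401/28672 = 25635761/28672 ≈ 894.10)
w = -1105 (w = (8*11)*(4*(-3)) - 49 = 88*(-12) - 49 = -1056 - 49 = -1105)
n + w = 25635761/28672 - 1105 = -6046799/28672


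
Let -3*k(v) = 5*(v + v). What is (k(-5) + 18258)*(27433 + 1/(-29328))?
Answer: 5513615572619/10998 ≈ 5.0133e+8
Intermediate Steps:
k(v) = -10*v/3 (k(v) = -5*(v + v)/3 = -5*2*v/3 = -10*v/3)
(k(-5) + 18258)*(27433 + 1/(-29328)) = (-10/3*(-5) + 18258)*(27433 + 1/(-29328)) = (50/3 + 18258)*(27433 - 1/29328) = (54824/3)*(804555023/29328) = 5513615572619/10998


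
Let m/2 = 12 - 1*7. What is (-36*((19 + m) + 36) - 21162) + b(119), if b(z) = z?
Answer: -23383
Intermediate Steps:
m = 10 (m = 2*(12 - 1*7) = 2*(12 - 7) = 2*5 = 10)
(-36*((19 + m) + 36) - 21162) + b(119) = (-36*((19 + 10) + 36) - 21162) + 119 = (-36*(29 + 36) - 21162) + 119 = (-36*65 - 21162) + 119 = (-2340 - 21162) + 119 = -23502 + 119 = -23383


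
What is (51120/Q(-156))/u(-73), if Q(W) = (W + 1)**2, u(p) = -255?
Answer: -3408/408425 ≈ -0.0083442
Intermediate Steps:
Q(W) = (1 + W)**2
(51120/Q(-156))/u(-73) = (51120/((1 - 156)**2))/(-255) = (51120/((-155)**2))*(-1/255) = (51120/24025)*(-1/255) = (51120*(1/24025))*(-1/255) = (10224/4805)*(-1/255) = -3408/408425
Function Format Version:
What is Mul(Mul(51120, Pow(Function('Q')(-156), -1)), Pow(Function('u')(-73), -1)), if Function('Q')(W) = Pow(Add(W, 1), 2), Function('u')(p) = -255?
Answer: Rational(-3408, 408425) ≈ -0.0083442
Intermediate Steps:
Function('Q')(W) = Pow(Add(1, W), 2)
Mul(Mul(51120, Pow(Function('Q')(-156), -1)), Pow(Function('u')(-73), -1)) = Mul(Mul(51120, Pow(Pow(Add(1, -156), 2), -1)), Pow(-255, -1)) = Mul(Mul(51120, Pow(Pow(-155, 2), -1)), Rational(-1, 255)) = Mul(Mul(51120, Pow(24025, -1)), Rational(-1, 255)) = Mul(Mul(51120, Rational(1, 24025)), Rational(-1, 255)) = Mul(Rational(10224, 4805), Rational(-1, 255)) = Rational(-3408, 408425)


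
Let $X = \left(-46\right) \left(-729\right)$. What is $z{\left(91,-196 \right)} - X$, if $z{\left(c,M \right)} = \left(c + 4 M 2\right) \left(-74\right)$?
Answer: $75764$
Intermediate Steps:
$X = 33534$
$z{\left(c,M \right)} = - 592 M - 74 c$ ($z{\left(c,M \right)} = \left(c + 4 \cdot 2 M\right) \left(-74\right) = \left(c + 8 M\right) \left(-74\right) = - 592 M - 74 c$)
$z{\left(91,-196 \right)} - X = \left(\left(-592\right) \left(-196\right) - 6734\right) - 33534 = \left(116032 - 6734\right) - 33534 = 109298 - 33534 = 75764$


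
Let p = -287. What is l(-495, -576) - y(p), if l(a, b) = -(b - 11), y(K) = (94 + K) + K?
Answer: 1067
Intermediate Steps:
y(K) = 94 + 2*K
l(a, b) = 11 - b (l(a, b) = -(-11 + b) = 11 - b)
l(-495, -576) - y(p) = (11 - 1*(-576)) - (94 + 2*(-287)) = (11 + 576) - (94 - 574) = 587 - 1*(-480) = 587 + 480 = 1067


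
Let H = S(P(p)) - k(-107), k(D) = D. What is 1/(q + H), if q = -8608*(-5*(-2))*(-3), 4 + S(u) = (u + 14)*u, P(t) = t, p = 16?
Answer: 1/258823 ≈ 3.8636e-6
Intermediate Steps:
S(u) = -4 + u*(14 + u) (S(u) = -4 + (u + 14)*u = -4 + (14 + u)*u = -4 + u*(14 + u))
q = 258240 (q = -86080*(-3) = -8608*(-30) = 258240)
H = 583 (H = (-4 + 16**2 + 14*16) - 1*(-107) = (-4 + 256 + 224) + 107 = 476 + 107 = 583)
1/(q + H) = 1/(258240 + 583) = 1/258823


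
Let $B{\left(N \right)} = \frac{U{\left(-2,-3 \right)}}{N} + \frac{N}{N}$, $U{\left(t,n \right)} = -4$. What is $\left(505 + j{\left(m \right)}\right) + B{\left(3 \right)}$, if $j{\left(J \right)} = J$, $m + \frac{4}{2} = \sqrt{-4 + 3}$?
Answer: $\frac{1508}{3} + i \approx 502.67 + 1.0 i$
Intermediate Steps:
$m = -2 + i$ ($m = -2 + \sqrt{-4 + 3} = -2 + \sqrt{-1} = -2 + i \approx -2.0 + 1.0 i$)
$B{\left(N \right)} = 1 - \frac{4}{N}$ ($B{\left(N \right)} = - \frac{4}{N} + \frac{N}{N} = - \frac{4}{N} + 1 = 1 - \frac{4}{N}$)
$\left(505 + j{\left(m \right)}\right) + B{\left(3 \right)} = \left(505 - \left(2 - i\right)\right) + \frac{-4 + 3}{3} = \left(503 + i\right) + \frac{1}{3} \left(-1\right) = \left(503 + i\right) - \frac{1}{3} = \frac{1508}{3} + i$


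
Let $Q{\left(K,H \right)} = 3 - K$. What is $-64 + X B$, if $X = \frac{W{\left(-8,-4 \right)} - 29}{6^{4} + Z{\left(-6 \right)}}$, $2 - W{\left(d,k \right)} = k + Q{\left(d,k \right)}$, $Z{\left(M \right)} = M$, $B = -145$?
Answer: $- \frac{7763}{129} \approx -60.178$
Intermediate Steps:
$W{\left(d,k \right)} = -1 + d - k$ ($W{\left(d,k \right)} = 2 - \left(k - \left(-3 + d\right)\right) = 2 - \left(3 + k - d\right) = -1 + d - k$)
$X = - \frac{17}{645}$ ($X = \frac{\left(-1 - 8 - -4\right) - 29}{6^{4} - 6} = \frac{\left(-1 - 8 + 4\right) - 29}{1296 - 6} = \frac{-5 - 29}{1290} = \left(-34\right) \frac{1}{1290} = - \frac{17}{645} \approx -0.026357$)
$-64 + X B = -64 - - \frac{493}{129} = -64 + \frac{493}{129} = - \frac{7763}{129}$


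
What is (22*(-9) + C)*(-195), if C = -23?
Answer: 43095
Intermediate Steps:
(22*(-9) + C)*(-195) = (22*(-9) - 23)*(-195) = (-198 - 23)*(-195) = -221*(-195) = 43095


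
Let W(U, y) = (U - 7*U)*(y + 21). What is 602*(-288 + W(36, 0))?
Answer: -2904048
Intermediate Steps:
W(U, y) = -6*U*(21 + y) (W(U, y) = (-6*U)*(21 + y) = -6*U*(21 + y))
602*(-288 + W(36, 0)) = 602*(-288 - 6*36*(21 + 0)) = 602*(-288 - 6*36*21) = 602*(-288 - 4536) = 602*(-4824) = -2904048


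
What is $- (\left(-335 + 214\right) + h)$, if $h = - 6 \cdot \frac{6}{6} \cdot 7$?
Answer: $163$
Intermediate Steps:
$h = -42$ ($h = - 6 \cdot 6 \cdot \frac{1}{6} \cdot 7 = \left(-6\right) 1 \cdot 7 = \left(-6\right) 7 = -42$)
$- (\left(-335 + 214\right) + h) = - (\left(-335 + 214\right) - 42) = - (-121 - 42) = \left(-1\right) \left(-163\right) = 163$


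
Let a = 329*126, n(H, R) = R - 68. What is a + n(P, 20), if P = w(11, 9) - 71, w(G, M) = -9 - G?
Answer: 41406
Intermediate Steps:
P = -91 (P = (-9 - 1*11) - 71 = (-9 - 11) - 71 = -20 - 71 = -91)
n(H, R) = -68 + R
a = 41454
a + n(P, 20) = 41454 + (-68 + 20) = 41454 - 48 = 41406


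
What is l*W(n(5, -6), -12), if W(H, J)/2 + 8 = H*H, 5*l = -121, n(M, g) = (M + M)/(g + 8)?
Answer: -4114/5 ≈ -822.80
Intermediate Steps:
n(M, g) = 2*M/(8 + g) (n(M, g) = (2*M)/(8 + g) = 2*M/(8 + g))
l = -121/5 (l = (⅕)*(-121) = -121/5 ≈ -24.200)
W(H, J) = -16 + 2*H² (W(H, J) = -16 + 2*(H*H) = -16 + 2*H²)
l*W(n(5, -6), -12) = -121*(-16 + 2*(2*5/(8 - 6))²)/5 = -121*(-16 + 2*(2*5/2)²)/5 = -121*(-16 + 2*(2*5*(½))²)/5 = -121*(-16 + 2*5²)/5 = -121*(-16 + 2*25)/5 = -121*(-16 + 50)/5 = -121/5*34 = -4114/5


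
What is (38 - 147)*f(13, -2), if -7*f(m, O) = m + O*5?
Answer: 327/7 ≈ 46.714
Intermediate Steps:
f(m, O) = -5*O/7 - m/7 (f(m, O) = -(m + O*5)/7 = -(m + 5*O)/7 = -5*O/7 - m/7)
(38 - 147)*f(13, -2) = (38 - 147)*(-5/7*(-2) - ⅐*13) = -109*(10/7 - 13/7) = -109*(-3/7) = 327/7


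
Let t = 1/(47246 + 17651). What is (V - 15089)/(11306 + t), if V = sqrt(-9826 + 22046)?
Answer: -979230833/733725483 + 129794*sqrt(3055)/733725483 ≈ -1.3248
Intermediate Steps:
t = 1/64897 ≈ 1.5409e-5
V = 2*sqrt(3055) (V = sqrt(12220) = 2*sqrt(3055) ≈ 110.54)
(V - 15089)/(11306 + t) = (2*sqrt(3055) - 15089)/(11306 + 1/64897) = (-15089 + 2*sqrt(3055))/(733725483/64897) = (-15089 + 2*sqrt(3055))*(64897/733725483) = -979230833/733725483 + 129794*sqrt(3055)/733725483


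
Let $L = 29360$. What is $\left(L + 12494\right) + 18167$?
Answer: $60021$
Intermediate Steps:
$\left(L + 12494\right) + 18167 = \left(29360 + 12494\right) + 18167 = 41854 + 18167 = 60021$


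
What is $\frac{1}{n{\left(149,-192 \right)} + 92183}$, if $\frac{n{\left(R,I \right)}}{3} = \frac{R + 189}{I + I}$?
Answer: $\frac{64}{5899543} \approx 1.0848 \cdot 10^{-5}$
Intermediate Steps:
$n{\left(R,I \right)} = \frac{3 \left(189 + R\right)}{2 I}$ ($n{\left(R,I \right)} = 3 \frac{R + 189}{I + I} = 3 \frac{189 + R}{2 I} = \frac{3 \left(189 + R\right)}{2 I}$)
$\frac{1}{n{\left(149,-192 \right)} + 92183} = \frac{1}{\frac{3 \left(189 + 149\right)}{2 \left(-192\right)} + 92183} = \frac{1}{\frac{3}{2} \left(- \frac{1}{192}\right) 338 + 92183} = \frac{1}{- \frac{169}{64} + 92183} = \frac{1}{\frac{5899543}{64}} = \frac{64}{5899543}$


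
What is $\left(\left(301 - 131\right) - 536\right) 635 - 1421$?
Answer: $-233831$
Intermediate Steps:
$\left(\left(301 - 131\right) - 536\right) 635 - 1421 = \left(170 - 536\right) 635 - 1421 = \left(-366\right) 635 - 1421 = -232410 - 1421 = -233831$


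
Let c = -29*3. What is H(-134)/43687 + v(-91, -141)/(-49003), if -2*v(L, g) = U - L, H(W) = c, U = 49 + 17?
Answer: -1667663/4281588122 ≈ -0.00038950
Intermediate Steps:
U = 66
c = -87
H(W) = -87
v(L, g) = -33 + L/2 (v(L, g) = -(66 - L)/2 = -33 + L/2)
H(-134)/43687 + v(-91, -141)/(-49003) = -87/43687 + (-33 + (1/2)*(-91))/(-49003) = -87*1/43687 + (-33 - 91/2)*(-1/49003) = -87/43687 - 157/2*(-1/49003) = -87/43687 + 157/98006 = -1667663/4281588122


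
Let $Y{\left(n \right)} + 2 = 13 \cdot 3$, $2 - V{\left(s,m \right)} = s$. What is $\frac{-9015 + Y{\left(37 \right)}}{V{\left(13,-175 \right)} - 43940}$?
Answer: $\frac{8978}{43951} \approx 0.20427$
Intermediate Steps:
$V{\left(s,m \right)} = 2 - s$
$Y{\left(n \right)} = 37$ ($Y{\left(n \right)} = -2 + 13 \cdot 3 = -2 + 39 = 37$)
$\frac{-9015 + Y{\left(37 \right)}}{V{\left(13,-175 \right)} - 43940} = \frac{-9015 + 37}{\left(2 - 13\right) - 43940} = - \frac{8978}{\left(2 - 13\right) - 43940} = - \frac{8978}{-11 - 43940} = - \frac{8978}{-43951} = \left(-8978\right) \left(- \frac{1}{43951}\right) = \frac{8978}{43951}$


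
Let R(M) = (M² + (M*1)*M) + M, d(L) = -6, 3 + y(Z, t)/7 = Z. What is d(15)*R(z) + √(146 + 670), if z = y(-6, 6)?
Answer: -47250 + 4*√51 ≈ -47221.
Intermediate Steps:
y(Z, t) = -21 + 7*Z
z = -63 (z = -21 + 7*(-6) = -21 - 42 = -63)
R(M) = M + 2*M² (R(M) = (M² + M*M) + M = (M² + M²) + M = 2*M² + M = M + 2*M²)
d(15)*R(z) + √(146 + 670) = -(-378)*(1 + 2*(-63)) + √(146 + 670) = -(-378)*(1 - 126) + √816 = -(-378)*(-125) + 4*√51 = -6*7875 + 4*√51 = -47250 + 4*√51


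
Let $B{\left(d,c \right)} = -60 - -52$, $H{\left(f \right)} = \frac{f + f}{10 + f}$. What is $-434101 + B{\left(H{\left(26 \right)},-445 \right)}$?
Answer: $-434109$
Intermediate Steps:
$H{\left(f \right)} = \frac{2 f}{10 + f}$
$B{\left(d,c \right)} = -8$ ($B{\left(d,c \right)} = -60 + 52 = -8$)
$-434101 + B{\left(H{\left(26 \right)},-445 \right)} = -434101 - 8 = -434109$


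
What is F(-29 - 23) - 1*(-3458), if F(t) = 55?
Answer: 3513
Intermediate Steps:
F(-29 - 23) - 1*(-3458) = 55 - 1*(-3458) = 55 + 3458 = 3513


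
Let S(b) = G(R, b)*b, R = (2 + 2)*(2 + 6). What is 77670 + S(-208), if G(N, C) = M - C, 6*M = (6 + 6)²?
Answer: 29414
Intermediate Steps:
R = 32 (R = 4*8 = 32)
M = 24 (M = (6 + 6)²/6 = (⅙)*12² = (⅙)*144 = 24)
G(N, C) = 24 - C
S(b) = b*(24 - b) (S(b) = (24 - b)*b = b*(24 - b))
77670 + S(-208) = 77670 - 208*(24 - 1*(-208)) = 77670 - 208*(24 + 208) = 77670 - 208*232 = 77670 - 48256 = 29414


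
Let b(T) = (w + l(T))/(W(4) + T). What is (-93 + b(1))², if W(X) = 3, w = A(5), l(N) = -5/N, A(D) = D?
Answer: 8649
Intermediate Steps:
w = 5
b(T) = (5 - 5/T)/(3 + T)
(-93 + b(1))² = (-93 + 5*(-1 + 1)/(1*(3 + 1)))² = (-93 + 5*1*0/4)² = (-93 + 5*1*(¼)*0)² = (-93 + 0)² = (-93)² = 8649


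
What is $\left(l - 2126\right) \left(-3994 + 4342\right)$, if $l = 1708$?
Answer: $-145464$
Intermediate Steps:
$\left(l - 2126\right) \left(-3994 + 4342\right) = \left(1708 - 2126\right) \left(-3994 + 4342\right) = \left(-418\right) 348 = -145464$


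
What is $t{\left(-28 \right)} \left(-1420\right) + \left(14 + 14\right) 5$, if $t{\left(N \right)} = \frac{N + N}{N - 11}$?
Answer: $- \frac{74060}{39} \approx -1899.0$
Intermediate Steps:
$t{\left(N \right)} = \frac{2 N}{-11 + N}$
$t{\left(-28 \right)} \left(-1420\right) + \left(14 + 14\right) 5 = 2 \left(-28\right) \frac{1}{-11 - 28} \left(-1420\right) + \left(14 + 14\right) 5 = 2 \left(-28\right) \frac{1}{-39} \left(-1420\right) + 28 \cdot 5 = 2 \left(-28\right) \left(- \frac{1}{39}\right) \left(-1420\right) + 140 = \frac{56}{39} \left(-1420\right) + 140 = - \frac{79520}{39} + 140 = - \frac{74060}{39}$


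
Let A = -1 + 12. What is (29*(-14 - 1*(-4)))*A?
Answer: -3190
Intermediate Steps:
A = 11
(29*(-14 - 1*(-4)))*A = (29*(-14 - 1*(-4)))*11 = (29*(-14 + 4))*11 = (29*(-10))*11 = -290*11 = -3190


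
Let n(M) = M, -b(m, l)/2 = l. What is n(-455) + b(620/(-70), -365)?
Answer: 275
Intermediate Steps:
b(m, l) = -2*l
n(-455) + b(620/(-70), -365) = -455 - 2*(-365) = -455 + 730 = 275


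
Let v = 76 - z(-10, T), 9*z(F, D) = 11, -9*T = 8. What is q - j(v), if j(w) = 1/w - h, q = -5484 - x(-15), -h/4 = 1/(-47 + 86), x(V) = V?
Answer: -143547886/26247 ≈ -5469.1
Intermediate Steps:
T = -8/9 (T = -⅑*8 = -8/9 ≈ -0.88889)
z(F, D) = 11/9 (z(F, D) = (⅑)*11 = 11/9)
h = -4/39 (h = -4/(-47 + 86) = -4/39 ≈ -0.10256)
v = 673/9 (v = 76 - 1*11/9 = 76 - 11/9 = 673/9 ≈ 74.778)
q = -5469 (q = -5484 - 1*(-15) = -5484 + 15 = -5469)
j(w) = 4/39 + 1/w (j(w) = 1/w - 1*(-4/39) = 1/w + 4/39 = 4/39 + 1/w)
q - j(v) = -5469 - (4/39 + 1/(673/9)) = -5469 - (4/39 + 9/673) = -5469 - 1*3043/26247 = -5469 - 3043/26247 = -143547886/26247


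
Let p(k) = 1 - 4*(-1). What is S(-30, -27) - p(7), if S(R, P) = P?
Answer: -32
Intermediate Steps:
p(k) = 5 (p(k) = 1 + 4 = 5)
S(-30, -27) - p(7) = -27 - 1*5 = -27 - 5 = -32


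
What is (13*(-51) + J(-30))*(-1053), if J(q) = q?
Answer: 729729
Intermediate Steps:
(13*(-51) + J(-30))*(-1053) = (13*(-51) - 30)*(-1053) = (-663 - 30)*(-1053) = -693*(-1053) = 729729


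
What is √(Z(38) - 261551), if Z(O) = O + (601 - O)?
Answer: 5*I*√10438 ≈ 510.83*I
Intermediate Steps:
Z(O) = 601
√(Z(38) - 261551) = √(601 - 261551) = √(-260950) = 5*I*√10438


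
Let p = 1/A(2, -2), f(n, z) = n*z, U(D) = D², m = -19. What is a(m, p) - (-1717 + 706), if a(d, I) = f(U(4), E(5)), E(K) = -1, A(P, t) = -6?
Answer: 995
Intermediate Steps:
p = -⅙ (p = 1/(-6) = -⅙ ≈ -0.16667)
a(d, I) = -16 (a(d, I) = 4²*(-1) = 16*(-1) = -16)
a(m, p) - (-1717 + 706) = -16 - (-1717 + 706) = -16 - 1*(-1011) = -16 + 1011 = 995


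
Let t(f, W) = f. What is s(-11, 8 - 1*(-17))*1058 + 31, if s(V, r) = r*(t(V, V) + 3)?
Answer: -211569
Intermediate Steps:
s(V, r) = r*(3 + V) (s(V, r) = r*(V + 3) = r*(3 + V))
s(-11, 8 - 1*(-17))*1058 + 31 = ((8 - 1*(-17))*(3 - 11))*1058 + 31 = ((8 + 17)*(-8))*1058 + 31 = (25*(-8))*1058 + 31 = -200*1058 + 31 = -211600 + 31 = -211569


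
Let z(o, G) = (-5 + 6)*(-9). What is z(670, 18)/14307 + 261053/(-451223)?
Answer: -1246315426/2151882487 ≈ -0.57917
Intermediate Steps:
z(o, G) = -9 (z(o, G) = 1*(-9) = -9)
z(670, 18)/14307 + 261053/(-451223) = -9/14307 + 261053/(-451223) = -9*1/14307 + 261053*(-1/451223) = -3/4769 - 261053/451223 = -1246315426/2151882487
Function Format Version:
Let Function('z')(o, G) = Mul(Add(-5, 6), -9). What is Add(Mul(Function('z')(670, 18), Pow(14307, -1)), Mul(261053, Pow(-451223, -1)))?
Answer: Rational(-1246315426, 2151882487) ≈ -0.57917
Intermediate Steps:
Function('z')(o, G) = -9 (Function('z')(o, G) = Mul(1, -9) = -9)
Add(Mul(Function('z')(670, 18), Pow(14307, -1)), Mul(261053, Pow(-451223, -1))) = Add(Mul(-9, Pow(14307, -1)), Mul(261053, Pow(-451223, -1))) = Add(Mul(-9, Rational(1, 14307)), Mul(261053, Rational(-1, 451223))) = Add(Rational(-3, 4769), Rational(-261053, 451223)) = Rational(-1246315426, 2151882487)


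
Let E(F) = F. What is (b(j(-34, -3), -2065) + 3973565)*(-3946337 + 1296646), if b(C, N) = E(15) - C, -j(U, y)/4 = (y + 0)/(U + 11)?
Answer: -242161492563232/23 ≈ -1.0529e+13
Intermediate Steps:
j(U, y) = -4*y/(11 + U) (j(U, y) = -4*(y + 0)/(U + 11) = -4*y/(11 + U))
b(C, N) = 15 - C
(b(j(-34, -3), -2065) + 3973565)*(-3946337 + 1296646) = ((15 - (-4)*(-3)/(11 - 34)) + 3973565)*(-3946337 + 1296646) = ((15 - (-4)*(-3)/(-23)) + 3973565)*(-2649691) = ((15 - (-4)*(-3)*(-1)/23) + 3973565)*(-2649691) = ((15 - 1*(-12/23)) + 3973565)*(-2649691) = ((15 + 12/23) + 3973565)*(-2649691) = (357/23 + 3973565)*(-2649691) = (91392352/23)*(-2649691) = -242161492563232/23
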